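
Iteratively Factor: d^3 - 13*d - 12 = (d + 1)*(d^2 - d - 12) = (d + 1)*(d + 3)*(d - 4)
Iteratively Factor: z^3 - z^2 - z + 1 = (z - 1)*(z^2 - 1) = (z - 1)*(z + 1)*(z - 1)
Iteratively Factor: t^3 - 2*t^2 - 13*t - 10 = (t + 2)*(t^2 - 4*t - 5) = (t + 1)*(t + 2)*(t - 5)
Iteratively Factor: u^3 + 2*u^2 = (u)*(u^2 + 2*u) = u^2*(u + 2)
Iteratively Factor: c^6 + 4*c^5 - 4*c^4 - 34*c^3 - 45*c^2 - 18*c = (c + 1)*(c^5 + 3*c^4 - 7*c^3 - 27*c^2 - 18*c) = (c + 1)*(c + 2)*(c^4 + c^3 - 9*c^2 - 9*c) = (c + 1)^2*(c + 2)*(c^3 - 9*c) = c*(c + 1)^2*(c + 2)*(c^2 - 9) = c*(c - 3)*(c + 1)^2*(c + 2)*(c + 3)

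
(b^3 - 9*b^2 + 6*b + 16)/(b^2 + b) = b - 10 + 16/b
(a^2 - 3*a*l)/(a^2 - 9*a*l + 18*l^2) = a/(a - 6*l)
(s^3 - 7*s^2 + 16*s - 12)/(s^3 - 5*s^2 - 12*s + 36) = (s^2 - 5*s + 6)/(s^2 - 3*s - 18)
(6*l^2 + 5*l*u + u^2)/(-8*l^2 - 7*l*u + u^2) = (6*l^2 + 5*l*u + u^2)/(-8*l^2 - 7*l*u + u^2)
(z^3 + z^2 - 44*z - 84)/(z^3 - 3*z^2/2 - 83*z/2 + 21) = 2*(z + 2)/(2*z - 1)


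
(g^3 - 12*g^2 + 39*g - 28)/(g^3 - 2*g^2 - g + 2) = (g^2 - 11*g + 28)/(g^2 - g - 2)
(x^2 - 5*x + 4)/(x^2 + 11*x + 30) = (x^2 - 5*x + 4)/(x^2 + 11*x + 30)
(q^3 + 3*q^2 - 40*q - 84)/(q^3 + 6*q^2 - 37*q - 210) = (q + 2)/(q + 5)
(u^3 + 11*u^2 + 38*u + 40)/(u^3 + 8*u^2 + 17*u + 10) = (u + 4)/(u + 1)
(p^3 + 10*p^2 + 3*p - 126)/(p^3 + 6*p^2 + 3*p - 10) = (p^3 + 10*p^2 + 3*p - 126)/(p^3 + 6*p^2 + 3*p - 10)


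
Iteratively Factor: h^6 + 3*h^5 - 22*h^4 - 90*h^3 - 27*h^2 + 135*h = (h + 3)*(h^5 - 22*h^3 - 24*h^2 + 45*h) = (h + 3)^2*(h^4 - 3*h^3 - 13*h^2 + 15*h) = (h + 3)^3*(h^3 - 6*h^2 + 5*h) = (h - 5)*(h + 3)^3*(h^2 - h) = (h - 5)*(h - 1)*(h + 3)^3*(h)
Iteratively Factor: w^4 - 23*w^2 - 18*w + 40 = (w + 2)*(w^3 - 2*w^2 - 19*w + 20) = (w + 2)*(w + 4)*(w^2 - 6*w + 5) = (w - 5)*(w + 2)*(w + 4)*(w - 1)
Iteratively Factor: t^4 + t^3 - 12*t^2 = (t)*(t^3 + t^2 - 12*t) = t*(t - 3)*(t^2 + 4*t) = t*(t - 3)*(t + 4)*(t)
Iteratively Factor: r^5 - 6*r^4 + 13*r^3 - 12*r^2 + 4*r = (r - 1)*(r^4 - 5*r^3 + 8*r^2 - 4*r) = r*(r - 1)*(r^3 - 5*r^2 + 8*r - 4) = r*(r - 2)*(r - 1)*(r^2 - 3*r + 2) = r*(r - 2)*(r - 1)^2*(r - 2)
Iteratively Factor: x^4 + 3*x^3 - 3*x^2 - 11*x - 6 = (x + 1)*(x^3 + 2*x^2 - 5*x - 6) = (x + 1)^2*(x^2 + x - 6) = (x + 1)^2*(x + 3)*(x - 2)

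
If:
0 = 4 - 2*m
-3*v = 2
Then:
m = 2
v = -2/3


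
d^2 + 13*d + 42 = (d + 6)*(d + 7)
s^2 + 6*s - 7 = (s - 1)*(s + 7)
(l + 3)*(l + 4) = l^2 + 7*l + 12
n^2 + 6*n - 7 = (n - 1)*(n + 7)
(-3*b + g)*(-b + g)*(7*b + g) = 21*b^3 - 25*b^2*g + 3*b*g^2 + g^3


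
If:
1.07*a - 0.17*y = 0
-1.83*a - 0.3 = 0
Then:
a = -0.16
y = -1.03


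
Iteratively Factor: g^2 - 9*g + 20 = (g - 5)*(g - 4)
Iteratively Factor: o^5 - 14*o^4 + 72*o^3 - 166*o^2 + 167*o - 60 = (o - 4)*(o^4 - 10*o^3 + 32*o^2 - 38*o + 15) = (o - 4)*(o - 1)*(o^3 - 9*o^2 + 23*o - 15) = (o - 5)*(o - 4)*(o - 1)*(o^2 - 4*o + 3) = (o - 5)*(o - 4)*(o - 3)*(o - 1)*(o - 1)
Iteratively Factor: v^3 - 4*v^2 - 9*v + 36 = (v + 3)*(v^2 - 7*v + 12) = (v - 4)*(v + 3)*(v - 3)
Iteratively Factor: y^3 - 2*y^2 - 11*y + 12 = (y - 1)*(y^2 - y - 12) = (y - 1)*(y + 3)*(y - 4)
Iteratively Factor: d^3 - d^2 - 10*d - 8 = (d + 2)*(d^2 - 3*d - 4) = (d + 1)*(d + 2)*(d - 4)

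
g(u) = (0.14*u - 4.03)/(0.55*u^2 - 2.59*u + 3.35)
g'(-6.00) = -0.03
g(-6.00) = -0.13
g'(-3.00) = -0.09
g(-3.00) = -0.28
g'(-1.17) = -0.30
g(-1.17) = -0.59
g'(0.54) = -1.70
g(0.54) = -1.87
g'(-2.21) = -0.15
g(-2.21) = -0.37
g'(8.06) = 0.06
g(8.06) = -0.16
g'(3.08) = 8.48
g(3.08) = -6.10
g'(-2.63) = -0.11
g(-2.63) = -0.31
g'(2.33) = -0.64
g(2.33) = -12.30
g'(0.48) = -1.58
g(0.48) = -1.77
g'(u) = (2.59 - 1.1*u)*(0.14*u - 4.03)/(0.55*u^2 - 2.59*u + 3.35)^2 + 0.14/(0.55*u^2 - 2.59*u + 3.35)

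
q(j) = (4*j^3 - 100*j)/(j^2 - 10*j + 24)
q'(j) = (10 - 2*j)*(4*j^3 - 100*j)/(j^2 - 10*j + 24)^2 + (12*j^2 - 100)/(j^2 - 10*j + 24) = 4*(j^4 - 20*j^3 + 97*j^2 - 600)/(j^4 - 20*j^3 + 148*j^2 - 480*j + 576)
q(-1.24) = 3.07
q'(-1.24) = -1.14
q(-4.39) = 1.15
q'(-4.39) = 1.75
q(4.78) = 43.23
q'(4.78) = -203.03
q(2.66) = -42.61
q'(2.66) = -47.93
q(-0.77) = 2.33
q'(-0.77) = -2.04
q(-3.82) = 2.07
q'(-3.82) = 1.45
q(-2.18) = 3.49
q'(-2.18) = 0.14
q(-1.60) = 3.37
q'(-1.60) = -0.58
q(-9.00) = -10.34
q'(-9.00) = 2.99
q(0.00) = 0.00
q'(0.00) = -4.17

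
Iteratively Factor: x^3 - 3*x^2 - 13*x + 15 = (x - 1)*(x^2 - 2*x - 15) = (x - 5)*(x - 1)*(x + 3)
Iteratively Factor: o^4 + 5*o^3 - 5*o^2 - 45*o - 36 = (o + 4)*(o^3 + o^2 - 9*o - 9) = (o + 3)*(o + 4)*(o^2 - 2*o - 3) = (o - 3)*(o + 3)*(o + 4)*(o + 1)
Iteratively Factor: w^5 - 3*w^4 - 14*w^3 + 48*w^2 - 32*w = (w - 1)*(w^4 - 2*w^3 - 16*w^2 + 32*w) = w*(w - 1)*(w^3 - 2*w^2 - 16*w + 32) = w*(w - 1)*(w + 4)*(w^2 - 6*w + 8) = w*(w - 2)*(w - 1)*(w + 4)*(w - 4)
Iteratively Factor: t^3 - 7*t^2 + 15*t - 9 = (t - 1)*(t^2 - 6*t + 9) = (t - 3)*(t - 1)*(t - 3)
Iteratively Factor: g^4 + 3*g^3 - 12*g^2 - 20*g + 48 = (g - 2)*(g^3 + 5*g^2 - 2*g - 24) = (g - 2)*(g + 3)*(g^2 + 2*g - 8) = (g - 2)*(g + 3)*(g + 4)*(g - 2)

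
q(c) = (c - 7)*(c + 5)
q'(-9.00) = -20.00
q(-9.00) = 64.00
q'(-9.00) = -20.00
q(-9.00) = 64.00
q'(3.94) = 5.88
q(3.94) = -27.36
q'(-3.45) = -8.90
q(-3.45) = -16.20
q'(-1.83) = -5.66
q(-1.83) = -27.99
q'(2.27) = 2.54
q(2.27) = -34.39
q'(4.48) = 6.96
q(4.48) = -23.89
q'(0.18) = -1.64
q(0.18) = -35.33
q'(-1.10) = -4.20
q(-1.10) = -31.59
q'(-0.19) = -2.38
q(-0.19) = -34.58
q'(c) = 2*c - 2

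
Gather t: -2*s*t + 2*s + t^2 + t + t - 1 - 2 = 2*s + t^2 + t*(2 - 2*s) - 3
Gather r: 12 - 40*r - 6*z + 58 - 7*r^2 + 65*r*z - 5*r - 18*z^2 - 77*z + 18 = -7*r^2 + r*(65*z - 45) - 18*z^2 - 83*z + 88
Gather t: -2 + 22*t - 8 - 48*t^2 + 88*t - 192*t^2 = -240*t^2 + 110*t - 10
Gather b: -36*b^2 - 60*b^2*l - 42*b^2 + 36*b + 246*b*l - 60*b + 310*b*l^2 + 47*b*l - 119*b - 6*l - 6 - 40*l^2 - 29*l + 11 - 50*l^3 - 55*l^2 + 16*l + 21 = b^2*(-60*l - 78) + b*(310*l^2 + 293*l - 143) - 50*l^3 - 95*l^2 - 19*l + 26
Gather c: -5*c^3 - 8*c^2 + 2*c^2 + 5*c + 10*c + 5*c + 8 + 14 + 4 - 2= -5*c^3 - 6*c^2 + 20*c + 24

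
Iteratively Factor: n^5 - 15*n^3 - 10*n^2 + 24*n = (n + 3)*(n^4 - 3*n^3 - 6*n^2 + 8*n) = n*(n + 3)*(n^3 - 3*n^2 - 6*n + 8) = n*(n - 4)*(n + 3)*(n^2 + n - 2) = n*(n - 4)*(n + 2)*(n + 3)*(n - 1)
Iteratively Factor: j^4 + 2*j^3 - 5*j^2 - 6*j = (j - 2)*(j^3 + 4*j^2 + 3*j) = (j - 2)*(j + 3)*(j^2 + j) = j*(j - 2)*(j + 3)*(j + 1)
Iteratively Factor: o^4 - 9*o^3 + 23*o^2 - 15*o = (o - 3)*(o^3 - 6*o^2 + 5*o) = (o - 3)*(o - 1)*(o^2 - 5*o) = (o - 5)*(o - 3)*(o - 1)*(o)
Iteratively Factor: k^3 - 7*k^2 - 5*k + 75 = (k - 5)*(k^2 - 2*k - 15) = (k - 5)*(k + 3)*(k - 5)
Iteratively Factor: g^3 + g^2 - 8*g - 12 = (g + 2)*(g^2 - g - 6) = (g + 2)^2*(g - 3)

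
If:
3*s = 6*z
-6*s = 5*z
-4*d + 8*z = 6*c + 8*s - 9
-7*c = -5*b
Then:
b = 21/10 - 14*d/15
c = 3/2 - 2*d/3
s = 0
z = 0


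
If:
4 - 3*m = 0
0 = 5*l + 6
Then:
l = -6/5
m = 4/3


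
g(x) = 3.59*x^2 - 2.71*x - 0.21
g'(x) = 7.18*x - 2.71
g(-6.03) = 146.67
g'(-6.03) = -46.01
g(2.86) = 21.40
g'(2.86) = 17.82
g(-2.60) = 31.10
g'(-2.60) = -21.38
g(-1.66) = 14.18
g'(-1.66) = -14.63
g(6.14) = 118.49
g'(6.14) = 41.38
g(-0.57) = 2.50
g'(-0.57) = -6.80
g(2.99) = 23.78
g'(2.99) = 18.76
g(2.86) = 21.40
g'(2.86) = 17.82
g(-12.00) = 549.27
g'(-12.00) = -88.87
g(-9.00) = 314.97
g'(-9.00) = -67.33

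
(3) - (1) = 2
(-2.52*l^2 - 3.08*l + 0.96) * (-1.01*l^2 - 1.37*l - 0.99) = 2.5452*l^4 + 6.5632*l^3 + 5.7448*l^2 + 1.734*l - 0.9504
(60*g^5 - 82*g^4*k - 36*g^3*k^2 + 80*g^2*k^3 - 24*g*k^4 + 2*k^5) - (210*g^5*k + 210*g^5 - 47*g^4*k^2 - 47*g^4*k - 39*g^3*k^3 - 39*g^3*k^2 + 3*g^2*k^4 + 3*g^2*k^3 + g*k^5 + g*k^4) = -210*g^5*k - 150*g^5 + 47*g^4*k^2 - 35*g^4*k + 39*g^3*k^3 + 3*g^3*k^2 - 3*g^2*k^4 + 77*g^2*k^3 - g*k^5 - 25*g*k^4 + 2*k^5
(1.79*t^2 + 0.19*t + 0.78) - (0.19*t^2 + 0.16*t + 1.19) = 1.6*t^2 + 0.03*t - 0.41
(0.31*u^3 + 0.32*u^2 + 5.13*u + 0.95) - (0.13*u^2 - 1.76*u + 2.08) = 0.31*u^3 + 0.19*u^2 + 6.89*u - 1.13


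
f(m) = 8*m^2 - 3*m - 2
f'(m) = 16*m - 3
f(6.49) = 315.49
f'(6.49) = 100.84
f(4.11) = 120.81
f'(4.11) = 62.76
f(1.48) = 11.08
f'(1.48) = 20.68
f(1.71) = 16.26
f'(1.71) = 24.36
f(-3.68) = 117.38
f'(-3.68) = -61.88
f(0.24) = -2.26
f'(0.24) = 0.84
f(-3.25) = 92.25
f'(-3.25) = -55.00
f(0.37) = -2.01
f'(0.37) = 2.92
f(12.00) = 1114.00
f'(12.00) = 189.00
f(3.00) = 61.00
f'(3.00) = 45.00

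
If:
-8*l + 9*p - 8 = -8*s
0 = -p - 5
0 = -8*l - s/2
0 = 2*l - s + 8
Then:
No Solution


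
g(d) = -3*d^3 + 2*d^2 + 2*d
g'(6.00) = -298.00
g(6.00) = -564.00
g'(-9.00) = -763.00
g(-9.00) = 2331.00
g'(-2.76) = -77.60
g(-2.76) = 72.79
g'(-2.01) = -42.40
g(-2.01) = 28.42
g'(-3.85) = -146.80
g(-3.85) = 193.14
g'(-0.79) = -6.78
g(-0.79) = 1.15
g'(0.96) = -2.45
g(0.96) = 1.11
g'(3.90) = -119.29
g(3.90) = -139.74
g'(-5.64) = -306.85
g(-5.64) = 590.56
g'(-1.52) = -24.87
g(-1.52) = 12.12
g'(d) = -9*d^2 + 4*d + 2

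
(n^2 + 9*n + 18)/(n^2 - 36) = (n + 3)/(n - 6)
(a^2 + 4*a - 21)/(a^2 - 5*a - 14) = (-a^2 - 4*a + 21)/(-a^2 + 5*a + 14)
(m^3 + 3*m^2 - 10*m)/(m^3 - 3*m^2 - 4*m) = (-m^2 - 3*m + 10)/(-m^2 + 3*m + 4)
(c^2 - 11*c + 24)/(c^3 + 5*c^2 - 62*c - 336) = (c - 3)/(c^2 + 13*c + 42)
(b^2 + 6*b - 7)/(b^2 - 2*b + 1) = (b + 7)/(b - 1)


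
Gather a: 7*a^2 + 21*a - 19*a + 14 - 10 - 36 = 7*a^2 + 2*a - 32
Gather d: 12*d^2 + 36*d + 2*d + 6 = 12*d^2 + 38*d + 6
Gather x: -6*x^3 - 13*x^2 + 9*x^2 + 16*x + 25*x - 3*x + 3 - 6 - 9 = -6*x^3 - 4*x^2 + 38*x - 12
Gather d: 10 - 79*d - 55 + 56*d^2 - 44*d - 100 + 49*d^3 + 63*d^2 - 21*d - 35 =49*d^3 + 119*d^2 - 144*d - 180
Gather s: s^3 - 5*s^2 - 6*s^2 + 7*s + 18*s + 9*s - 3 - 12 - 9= s^3 - 11*s^2 + 34*s - 24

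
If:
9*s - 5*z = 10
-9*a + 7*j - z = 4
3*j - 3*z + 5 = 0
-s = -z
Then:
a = -2/27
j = 5/6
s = 5/2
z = 5/2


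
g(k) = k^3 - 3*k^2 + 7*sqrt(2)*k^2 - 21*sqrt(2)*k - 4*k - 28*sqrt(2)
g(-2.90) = 91.76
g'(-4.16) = -39.19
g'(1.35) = -9.60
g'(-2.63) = -49.24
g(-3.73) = 130.19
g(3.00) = -51.60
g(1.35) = -70.06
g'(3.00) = 34.70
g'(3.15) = 39.54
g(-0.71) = -12.55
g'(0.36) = -28.34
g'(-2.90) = -48.49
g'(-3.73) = -43.43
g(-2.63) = 78.56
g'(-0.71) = -41.98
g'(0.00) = -33.70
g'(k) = 3*k^2 - 6*k + 14*sqrt(2)*k - 21*sqrt(2) - 4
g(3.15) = -46.03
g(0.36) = -50.79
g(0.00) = -39.60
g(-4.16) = 148.00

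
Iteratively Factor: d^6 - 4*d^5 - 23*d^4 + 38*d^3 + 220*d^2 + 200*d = (d)*(d^5 - 4*d^4 - 23*d^3 + 38*d^2 + 220*d + 200) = d*(d + 2)*(d^4 - 6*d^3 - 11*d^2 + 60*d + 100) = d*(d + 2)^2*(d^3 - 8*d^2 + 5*d + 50) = d*(d - 5)*(d + 2)^2*(d^2 - 3*d - 10) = d*(d - 5)*(d + 2)^3*(d - 5)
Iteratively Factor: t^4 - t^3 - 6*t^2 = (t - 3)*(t^3 + 2*t^2) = (t - 3)*(t + 2)*(t^2) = t*(t - 3)*(t + 2)*(t)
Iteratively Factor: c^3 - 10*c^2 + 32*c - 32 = (c - 4)*(c^2 - 6*c + 8) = (c - 4)*(c - 2)*(c - 4)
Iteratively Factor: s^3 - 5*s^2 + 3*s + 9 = (s + 1)*(s^2 - 6*s + 9) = (s - 3)*(s + 1)*(s - 3)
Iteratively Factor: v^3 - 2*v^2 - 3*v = (v)*(v^2 - 2*v - 3) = v*(v + 1)*(v - 3)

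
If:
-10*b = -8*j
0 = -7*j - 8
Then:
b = -32/35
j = -8/7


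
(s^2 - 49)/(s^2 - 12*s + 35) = (s + 7)/(s - 5)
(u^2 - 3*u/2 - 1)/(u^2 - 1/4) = 2*(u - 2)/(2*u - 1)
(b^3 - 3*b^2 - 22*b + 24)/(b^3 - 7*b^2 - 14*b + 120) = (b - 1)/(b - 5)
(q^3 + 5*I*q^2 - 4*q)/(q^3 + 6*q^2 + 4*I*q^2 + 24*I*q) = (q + I)/(q + 6)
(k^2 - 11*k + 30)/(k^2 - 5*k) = (k - 6)/k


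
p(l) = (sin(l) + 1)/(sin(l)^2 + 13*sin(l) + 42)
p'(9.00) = -0.01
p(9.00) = 0.03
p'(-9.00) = -0.02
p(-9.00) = 0.02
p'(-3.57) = -0.01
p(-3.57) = 0.03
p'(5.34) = 0.02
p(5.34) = 0.01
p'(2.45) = -0.01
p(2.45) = 0.03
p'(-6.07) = 0.01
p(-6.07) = 0.03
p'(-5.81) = 0.01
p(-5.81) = 0.03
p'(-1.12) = 0.01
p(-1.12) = 0.00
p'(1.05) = 0.00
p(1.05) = 0.03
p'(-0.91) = 0.02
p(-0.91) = 0.01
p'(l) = (-2*sin(l)*cos(l) - 13*cos(l))*(sin(l) + 1)/(sin(l)^2 + 13*sin(l) + 42)^2 + cos(l)/(sin(l)^2 + 13*sin(l) + 42)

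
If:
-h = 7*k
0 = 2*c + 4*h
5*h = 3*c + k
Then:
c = 0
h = 0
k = 0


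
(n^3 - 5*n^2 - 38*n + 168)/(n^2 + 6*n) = n - 11 + 28/n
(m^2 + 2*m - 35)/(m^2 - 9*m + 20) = (m + 7)/(m - 4)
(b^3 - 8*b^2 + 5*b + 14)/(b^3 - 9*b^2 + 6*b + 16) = (b - 7)/(b - 8)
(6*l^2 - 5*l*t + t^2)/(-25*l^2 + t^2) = (-6*l^2 + 5*l*t - t^2)/(25*l^2 - t^2)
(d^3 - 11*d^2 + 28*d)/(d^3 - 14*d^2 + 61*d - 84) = d/(d - 3)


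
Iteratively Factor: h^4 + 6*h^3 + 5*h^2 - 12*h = (h - 1)*(h^3 + 7*h^2 + 12*h) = (h - 1)*(h + 3)*(h^2 + 4*h) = (h - 1)*(h + 3)*(h + 4)*(h)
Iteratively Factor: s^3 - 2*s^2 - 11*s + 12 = (s - 4)*(s^2 + 2*s - 3) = (s - 4)*(s - 1)*(s + 3)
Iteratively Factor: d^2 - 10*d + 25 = (d - 5)*(d - 5)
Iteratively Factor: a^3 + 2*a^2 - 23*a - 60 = (a - 5)*(a^2 + 7*a + 12) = (a - 5)*(a + 4)*(a + 3)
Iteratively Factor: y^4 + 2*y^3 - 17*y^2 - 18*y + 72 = (y - 3)*(y^3 + 5*y^2 - 2*y - 24) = (y - 3)*(y - 2)*(y^2 + 7*y + 12) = (y - 3)*(y - 2)*(y + 4)*(y + 3)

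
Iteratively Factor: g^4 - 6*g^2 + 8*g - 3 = (g - 1)*(g^3 + g^2 - 5*g + 3) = (g - 1)^2*(g^2 + 2*g - 3) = (g - 1)^3*(g + 3)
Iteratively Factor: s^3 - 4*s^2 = (s - 4)*(s^2) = s*(s - 4)*(s)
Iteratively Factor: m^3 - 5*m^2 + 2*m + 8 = (m - 4)*(m^2 - m - 2) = (m - 4)*(m - 2)*(m + 1)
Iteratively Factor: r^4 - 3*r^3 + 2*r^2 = (r)*(r^3 - 3*r^2 + 2*r) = r*(r - 1)*(r^2 - 2*r) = r^2*(r - 1)*(r - 2)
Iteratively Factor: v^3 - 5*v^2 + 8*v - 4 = (v - 2)*(v^2 - 3*v + 2) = (v - 2)^2*(v - 1)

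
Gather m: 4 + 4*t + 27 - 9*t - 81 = -5*t - 50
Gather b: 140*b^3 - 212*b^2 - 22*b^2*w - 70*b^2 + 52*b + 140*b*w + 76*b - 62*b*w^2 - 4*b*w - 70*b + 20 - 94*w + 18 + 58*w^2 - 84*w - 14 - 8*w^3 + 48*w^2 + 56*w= 140*b^3 + b^2*(-22*w - 282) + b*(-62*w^2 + 136*w + 58) - 8*w^3 + 106*w^2 - 122*w + 24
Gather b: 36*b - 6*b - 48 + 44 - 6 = 30*b - 10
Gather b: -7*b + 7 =7 - 7*b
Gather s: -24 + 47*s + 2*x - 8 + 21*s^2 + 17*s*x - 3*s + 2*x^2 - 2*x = 21*s^2 + s*(17*x + 44) + 2*x^2 - 32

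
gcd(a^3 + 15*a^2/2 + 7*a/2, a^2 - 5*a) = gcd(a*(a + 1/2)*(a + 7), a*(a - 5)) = a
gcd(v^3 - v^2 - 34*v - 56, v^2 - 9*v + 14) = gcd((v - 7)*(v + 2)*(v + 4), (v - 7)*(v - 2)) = v - 7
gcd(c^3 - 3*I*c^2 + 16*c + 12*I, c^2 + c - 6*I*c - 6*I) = c - 6*I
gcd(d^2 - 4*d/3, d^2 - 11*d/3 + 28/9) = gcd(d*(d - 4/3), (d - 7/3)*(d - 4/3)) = d - 4/3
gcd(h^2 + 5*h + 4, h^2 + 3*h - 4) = h + 4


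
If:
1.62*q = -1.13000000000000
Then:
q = -0.70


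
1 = 1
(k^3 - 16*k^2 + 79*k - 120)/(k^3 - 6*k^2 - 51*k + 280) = (k - 3)/(k + 7)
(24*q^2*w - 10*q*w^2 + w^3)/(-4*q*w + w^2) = -6*q + w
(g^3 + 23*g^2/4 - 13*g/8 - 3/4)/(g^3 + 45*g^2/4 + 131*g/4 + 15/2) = (g - 1/2)/(g + 5)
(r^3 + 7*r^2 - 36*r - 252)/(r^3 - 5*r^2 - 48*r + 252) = (r + 6)/(r - 6)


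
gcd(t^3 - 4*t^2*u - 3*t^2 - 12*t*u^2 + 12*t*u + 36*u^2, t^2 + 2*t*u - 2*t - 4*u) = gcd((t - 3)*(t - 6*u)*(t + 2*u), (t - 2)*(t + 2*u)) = t + 2*u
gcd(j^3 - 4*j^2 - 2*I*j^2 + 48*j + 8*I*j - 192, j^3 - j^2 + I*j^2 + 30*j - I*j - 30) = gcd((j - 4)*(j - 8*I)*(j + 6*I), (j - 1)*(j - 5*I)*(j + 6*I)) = j + 6*I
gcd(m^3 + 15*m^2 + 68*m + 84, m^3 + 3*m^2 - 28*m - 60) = m^2 + 8*m + 12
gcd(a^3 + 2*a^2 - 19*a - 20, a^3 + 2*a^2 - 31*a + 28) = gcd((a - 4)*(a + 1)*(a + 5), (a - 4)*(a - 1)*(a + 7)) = a - 4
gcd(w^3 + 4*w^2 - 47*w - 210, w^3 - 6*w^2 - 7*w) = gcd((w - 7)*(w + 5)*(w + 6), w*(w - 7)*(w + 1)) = w - 7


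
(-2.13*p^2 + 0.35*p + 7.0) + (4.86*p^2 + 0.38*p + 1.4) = 2.73*p^2 + 0.73*p + 8.4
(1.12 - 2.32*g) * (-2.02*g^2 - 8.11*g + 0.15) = 4.6864*g^3 + 16.5528*g^2 - 9.4312*g + 0.168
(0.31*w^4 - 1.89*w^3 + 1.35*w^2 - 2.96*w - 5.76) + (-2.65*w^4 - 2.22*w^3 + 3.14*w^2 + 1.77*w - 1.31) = -2.34*w^4 - 4.11*w^3 + 4.49*w^2 - 1.19*w - 7.07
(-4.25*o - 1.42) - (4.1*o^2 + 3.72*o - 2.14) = -4.1*o^2 - 7.97*o + 0.72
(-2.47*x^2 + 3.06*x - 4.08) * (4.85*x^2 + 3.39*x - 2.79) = -11.9795*x^4 + 6.4677*x^3 - 2.5233*x^2 - 22.3686*x + 11.3832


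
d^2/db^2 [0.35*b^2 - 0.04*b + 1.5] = 0.700000000000000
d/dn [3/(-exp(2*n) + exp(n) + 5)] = (6*exp(n) - 3)*exp(n)/(-exp(2*n) + exp(n) + 5)^2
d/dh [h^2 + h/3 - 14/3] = 2*h + 1/3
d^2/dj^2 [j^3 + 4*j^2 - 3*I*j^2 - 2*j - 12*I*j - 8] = 6*j + 8 - 6*I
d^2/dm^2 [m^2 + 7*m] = 2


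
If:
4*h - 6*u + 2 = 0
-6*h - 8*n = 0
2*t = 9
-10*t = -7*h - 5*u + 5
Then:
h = 145/31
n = -435/124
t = 9/2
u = 107/31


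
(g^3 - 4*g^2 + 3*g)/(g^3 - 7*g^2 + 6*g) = (g - 3)/(g - 6)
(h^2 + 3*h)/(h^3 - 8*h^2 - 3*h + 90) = h/(h^2 - 11*h + 30)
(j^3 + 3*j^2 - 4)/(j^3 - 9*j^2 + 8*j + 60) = (j^2 + j - 2)/(j^2 - 11*j + 30)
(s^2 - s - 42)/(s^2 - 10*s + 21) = (s + 6)/(s - 3)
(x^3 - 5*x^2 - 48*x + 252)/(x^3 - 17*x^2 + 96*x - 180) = (x + 7)/(x - 5)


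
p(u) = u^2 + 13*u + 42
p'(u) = 2*u + 13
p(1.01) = 56.15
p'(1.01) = 15.02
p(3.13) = 92.49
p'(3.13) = 19.26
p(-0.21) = 39.31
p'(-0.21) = 12.58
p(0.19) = 44.51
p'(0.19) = 13.38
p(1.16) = 58.43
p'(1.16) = 15.32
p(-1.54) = 24.35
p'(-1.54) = 9.92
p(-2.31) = 17.31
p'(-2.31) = 8.38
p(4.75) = 126.31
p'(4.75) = 22.50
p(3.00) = 90.00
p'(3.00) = 19.00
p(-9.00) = 6.00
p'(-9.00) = -5.00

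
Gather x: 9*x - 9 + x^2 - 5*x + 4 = x^2 + 4*x - 5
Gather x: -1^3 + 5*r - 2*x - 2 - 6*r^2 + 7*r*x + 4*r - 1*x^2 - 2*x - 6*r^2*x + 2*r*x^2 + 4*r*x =-6*r^2 + 9*r + x^2*(2*r - 1) + x*(-6*r^2 + 11*r - 4) - 3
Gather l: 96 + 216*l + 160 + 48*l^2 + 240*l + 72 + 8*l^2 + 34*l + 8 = 56*l^2 + 490*l + 336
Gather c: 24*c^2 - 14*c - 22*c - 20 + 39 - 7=24*c^2 - 36*c + 12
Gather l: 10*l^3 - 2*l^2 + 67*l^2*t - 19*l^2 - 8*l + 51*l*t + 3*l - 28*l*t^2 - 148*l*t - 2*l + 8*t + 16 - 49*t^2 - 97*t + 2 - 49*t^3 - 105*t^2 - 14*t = 10*l^3 + l^2*(67*t - 21) + l*(-28*t^2 - 97*t - 7) - 49*t^3 - 154*t^2 - 103*t + 18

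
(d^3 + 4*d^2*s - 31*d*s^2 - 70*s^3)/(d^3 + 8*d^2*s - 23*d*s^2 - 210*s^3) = (d + 2*s)/(d + 6*s)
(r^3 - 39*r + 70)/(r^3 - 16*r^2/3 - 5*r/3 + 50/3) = 3*(r + 7)/(3*r + 5)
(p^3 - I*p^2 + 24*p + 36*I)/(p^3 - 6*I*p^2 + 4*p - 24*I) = (p + 3*I)/(p - 2*I)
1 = 1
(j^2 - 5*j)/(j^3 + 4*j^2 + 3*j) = (j - 5)/(j^2 + 4*j + 3)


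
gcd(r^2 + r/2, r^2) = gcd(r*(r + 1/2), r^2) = r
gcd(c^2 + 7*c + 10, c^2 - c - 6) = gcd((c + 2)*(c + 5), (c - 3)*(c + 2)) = c + 2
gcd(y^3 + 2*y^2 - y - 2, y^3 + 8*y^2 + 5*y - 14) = y^2 + y - 2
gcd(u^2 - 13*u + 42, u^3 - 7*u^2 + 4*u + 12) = u - 6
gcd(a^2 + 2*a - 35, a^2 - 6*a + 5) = a - 5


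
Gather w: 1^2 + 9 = 10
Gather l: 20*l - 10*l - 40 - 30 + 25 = 10*l - 45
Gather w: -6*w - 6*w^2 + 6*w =-6*w^2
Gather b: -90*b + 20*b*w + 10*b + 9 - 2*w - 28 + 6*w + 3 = b*(20*w - 80) + 4*w - 16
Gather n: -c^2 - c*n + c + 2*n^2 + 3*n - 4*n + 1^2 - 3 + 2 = -c^2 + c + 2*n^2 + n*(-c - 1)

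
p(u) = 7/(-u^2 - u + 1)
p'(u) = 7*(2*u + 1)/(-u^2 - u + 1)^2 = 7*(2*u + 1)/(u^2 + u - 1)^2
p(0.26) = 10.41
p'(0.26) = 23.53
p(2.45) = -0.94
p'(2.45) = 0.74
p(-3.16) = -1.20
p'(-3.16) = -1.10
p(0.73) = -26.63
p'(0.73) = 249.14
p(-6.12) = -0.23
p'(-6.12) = -0.09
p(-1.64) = -141.13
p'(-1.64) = -6487.38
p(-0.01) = 6.93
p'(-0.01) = 6.73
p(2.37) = -1.00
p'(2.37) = 0.82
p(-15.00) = -0.03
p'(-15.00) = 0.00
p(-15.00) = -0.03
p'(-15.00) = 0.00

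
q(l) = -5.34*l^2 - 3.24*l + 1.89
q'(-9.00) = 92.88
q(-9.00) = -401.49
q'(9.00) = -99.36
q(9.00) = -459.81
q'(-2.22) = 20.47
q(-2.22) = -17.23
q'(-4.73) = 47.28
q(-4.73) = -102.26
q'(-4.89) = 48.99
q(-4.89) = -109.96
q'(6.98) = -77.79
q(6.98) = -280.89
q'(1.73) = -21.72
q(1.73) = -19.70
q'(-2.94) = 28.16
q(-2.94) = -34.74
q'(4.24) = -48.52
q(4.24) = -107.85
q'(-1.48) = 12.57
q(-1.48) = -5.01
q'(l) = -10.68*l - 3.24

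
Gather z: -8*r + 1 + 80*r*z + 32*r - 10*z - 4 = 24*r + z*(80*r - 10) - 3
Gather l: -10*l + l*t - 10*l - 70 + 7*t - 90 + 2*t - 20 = l*(t - 20) + 9*t - 180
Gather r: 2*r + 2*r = 4*r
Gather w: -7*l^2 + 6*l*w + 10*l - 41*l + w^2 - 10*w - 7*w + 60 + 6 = -7*l^2 - 31*l + w^2 + w*(6*l - 17) + 66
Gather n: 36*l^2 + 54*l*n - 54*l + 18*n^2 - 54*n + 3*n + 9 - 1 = 36*l^2 - 54*l + 18*n^2 + n*(54*l - 51) + 8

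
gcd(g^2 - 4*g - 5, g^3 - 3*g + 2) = 1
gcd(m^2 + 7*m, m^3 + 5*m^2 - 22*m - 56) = m + 7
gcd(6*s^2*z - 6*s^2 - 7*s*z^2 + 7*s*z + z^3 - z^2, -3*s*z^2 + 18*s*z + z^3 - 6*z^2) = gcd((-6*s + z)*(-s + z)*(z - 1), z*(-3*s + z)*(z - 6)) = 1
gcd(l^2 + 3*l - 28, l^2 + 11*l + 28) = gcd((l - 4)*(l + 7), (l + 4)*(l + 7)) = l + 7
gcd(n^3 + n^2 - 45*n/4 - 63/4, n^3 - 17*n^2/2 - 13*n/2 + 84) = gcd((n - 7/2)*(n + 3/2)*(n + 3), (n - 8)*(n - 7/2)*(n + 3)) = n^2 - n/2 - 21/2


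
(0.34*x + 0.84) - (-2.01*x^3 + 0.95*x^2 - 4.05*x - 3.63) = 2.01*x^3 - 0.95*x^2 + 4.39*x + 4.47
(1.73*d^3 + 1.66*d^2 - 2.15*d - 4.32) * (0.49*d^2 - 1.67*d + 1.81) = 0.8477*d^5 - 2.0757*d^4 - 0.6944*d^3 + 4.4783*d^2 + 3.3229*d - 7.8192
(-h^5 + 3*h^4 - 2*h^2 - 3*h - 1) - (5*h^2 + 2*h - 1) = -h^5 + 3*h^4 - 7*h^2 - 5*h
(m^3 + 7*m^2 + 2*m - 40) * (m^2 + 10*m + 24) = m^5 + 17*m^4 + 96*m^3 + 148*m^2 - 352*m - 960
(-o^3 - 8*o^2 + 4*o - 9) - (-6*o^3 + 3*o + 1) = 5*o^3 - 8*o^2 + o - 10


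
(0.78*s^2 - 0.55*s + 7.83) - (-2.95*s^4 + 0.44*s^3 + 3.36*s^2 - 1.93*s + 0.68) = 2.95*s^4 - 0.44*s^3 - 2.58*s^2 + 1.38*s + 7.15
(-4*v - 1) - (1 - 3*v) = -v - 2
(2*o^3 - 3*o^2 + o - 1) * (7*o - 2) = 14*o^4 - 25*o^3 + 13*o^2 - 9*o + 2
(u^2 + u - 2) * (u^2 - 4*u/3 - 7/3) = u^4 - u^3/3 - 17*u^2/3 + u/3 + 14/3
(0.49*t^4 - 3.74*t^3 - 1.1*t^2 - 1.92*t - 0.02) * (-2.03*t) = -0.9947*t^5 + 7.5922*t^4 + 2.233*t^3 + 3.8976*t^2 + 0.0406*t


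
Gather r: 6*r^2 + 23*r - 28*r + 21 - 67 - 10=6*r^2 - 5*r - 56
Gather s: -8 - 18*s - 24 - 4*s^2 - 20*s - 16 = -4*s^2 - 38*s - 48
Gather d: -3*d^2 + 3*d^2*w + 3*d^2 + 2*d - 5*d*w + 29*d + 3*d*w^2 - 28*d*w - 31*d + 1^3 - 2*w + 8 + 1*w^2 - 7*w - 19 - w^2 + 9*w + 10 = 3*d^2*w + d*(3*w^2 - 33*w)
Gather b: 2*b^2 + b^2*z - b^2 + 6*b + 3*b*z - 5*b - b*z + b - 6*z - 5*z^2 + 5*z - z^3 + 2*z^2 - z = b^2*(z + 1) + b*(2*z + 2) - z^3 - 3*z^2 - 2*z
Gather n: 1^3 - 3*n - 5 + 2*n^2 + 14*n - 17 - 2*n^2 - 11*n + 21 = 0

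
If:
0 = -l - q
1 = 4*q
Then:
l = -1/4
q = 1/4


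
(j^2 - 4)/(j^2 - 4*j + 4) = (j + 2)/(j - 2)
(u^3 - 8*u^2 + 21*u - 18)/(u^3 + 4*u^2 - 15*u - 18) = (u^2 - 5*u + 6)/(u^2 + 7*u + 6)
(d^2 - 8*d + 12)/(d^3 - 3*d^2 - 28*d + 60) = 1/(d + 5)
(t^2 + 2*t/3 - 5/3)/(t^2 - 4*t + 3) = (t + 5/3)/(t - 3)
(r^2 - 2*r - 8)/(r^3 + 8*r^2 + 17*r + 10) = (r - 4)/(r^2 + 6*r + 5)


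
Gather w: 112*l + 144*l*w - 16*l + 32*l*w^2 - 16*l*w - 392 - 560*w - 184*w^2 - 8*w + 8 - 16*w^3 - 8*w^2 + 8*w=96*l - 16*w^3 + w^2*(32*l - 192) + w*(128*l - 560) - 384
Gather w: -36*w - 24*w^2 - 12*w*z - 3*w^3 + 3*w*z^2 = -3*w^3 - 24*w^2 + w*(3*z^2 - 12*z - 36)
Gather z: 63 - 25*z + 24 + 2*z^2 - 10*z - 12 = 2*z^2 - 35*z + 75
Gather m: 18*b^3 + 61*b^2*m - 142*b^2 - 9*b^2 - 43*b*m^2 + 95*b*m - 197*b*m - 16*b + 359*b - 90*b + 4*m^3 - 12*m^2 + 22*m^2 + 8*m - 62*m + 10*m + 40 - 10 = 18*b^3 - 151*b^2 + 253*b + 4*m^3 + m^2*(10 - 43*b) + m*(61*b^2 - 102*b - 44) + 30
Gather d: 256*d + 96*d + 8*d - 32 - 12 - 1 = 360*d - 45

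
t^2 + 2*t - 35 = (t - 5)*(t + 7)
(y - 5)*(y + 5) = y^2 - 25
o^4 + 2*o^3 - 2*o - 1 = (o - 1)*(o + 1)^3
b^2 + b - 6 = (b - 2)*(b + 3)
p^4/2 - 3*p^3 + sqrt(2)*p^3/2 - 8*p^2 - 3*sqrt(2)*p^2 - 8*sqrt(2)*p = p*(p/2 + 1)*(p - 8)*(p + sqrt(2))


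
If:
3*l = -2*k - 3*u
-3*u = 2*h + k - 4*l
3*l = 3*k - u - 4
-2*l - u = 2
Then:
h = -7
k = 0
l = -2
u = 2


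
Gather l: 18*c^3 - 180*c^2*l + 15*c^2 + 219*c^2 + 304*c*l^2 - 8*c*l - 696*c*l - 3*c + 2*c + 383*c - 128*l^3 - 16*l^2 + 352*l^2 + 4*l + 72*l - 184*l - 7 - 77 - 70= 18*c^3 + 234*c^2 + 382*c - 128*l^3 + l^2*(304*c + 336) + l*(-180*c^2 - 704*c - 108) - 154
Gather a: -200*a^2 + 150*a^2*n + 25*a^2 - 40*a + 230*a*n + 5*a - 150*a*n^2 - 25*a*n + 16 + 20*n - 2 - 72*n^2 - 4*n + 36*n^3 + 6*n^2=a^2*(150*n - 175) + a*(-150*n^2 + 205*n - 35) + 36*n^3 - 66*n^2 + 16*n + 14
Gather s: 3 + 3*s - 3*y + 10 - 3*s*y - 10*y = s*(3 - 3*y) - 13*y + 13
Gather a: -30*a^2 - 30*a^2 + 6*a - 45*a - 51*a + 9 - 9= -60*a^2 - 90*a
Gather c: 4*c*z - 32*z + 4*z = 4*c*z - 28*z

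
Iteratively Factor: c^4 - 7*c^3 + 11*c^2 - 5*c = (c - 1)*(c^3 - 6*c^2 + 5*c) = (c - 5)*(c - 1)*(c^2 - c) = c*(c - 5)*(c - 1)*(c - 1)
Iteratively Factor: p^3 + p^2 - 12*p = (p)*(p^2 + p - 12) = p*(p - 3)*(p + 4)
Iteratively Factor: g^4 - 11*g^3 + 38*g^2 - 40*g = (g - 5)*(g^3 - 6*g^2 + 8*g) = (g - 5)*(g - 2)*(g^2 - 4*g) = (g - 5)*(g - 4)*(g - 2)*(g)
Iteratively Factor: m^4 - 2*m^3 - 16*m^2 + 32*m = (m - 4)*(m^3 + 2*m^2 - 8*m) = m*(m - 4)*(m^2 + 2*m - 8) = m*(m - 4)*(m - 2)*(m + 4)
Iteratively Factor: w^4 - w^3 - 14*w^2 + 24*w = (w + 4)*(w^3 - 5*w^2 + 6*w) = (w - 2)*(w + 4)*(w^2 - 3*w) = w*(w - 2)*(w + 4)*(w - 3)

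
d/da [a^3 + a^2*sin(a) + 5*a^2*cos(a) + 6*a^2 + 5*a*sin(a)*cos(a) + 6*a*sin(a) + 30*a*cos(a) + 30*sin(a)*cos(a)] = -5*a^2*sin(a) + a^2*cos(a) + 3*a^2 - 28*a*sin(a) + 16*a*cos(a) + 5*a*cos(2*a) + 12*a + 6*sin(a) + 5*sin(2*a)/2 + 30*cos(a) + 30*cos(2*a)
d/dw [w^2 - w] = 2*w - 1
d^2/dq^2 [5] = 0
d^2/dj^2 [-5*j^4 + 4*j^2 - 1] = 8 - 60*j^2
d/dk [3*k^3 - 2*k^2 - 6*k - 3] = 9*k^2 - 4*k - 6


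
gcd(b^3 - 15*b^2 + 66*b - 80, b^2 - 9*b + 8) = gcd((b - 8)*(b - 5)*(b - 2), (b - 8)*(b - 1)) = b - 8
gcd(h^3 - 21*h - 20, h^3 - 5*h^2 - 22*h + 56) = h + 4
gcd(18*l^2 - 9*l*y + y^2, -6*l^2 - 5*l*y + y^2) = -6*l + y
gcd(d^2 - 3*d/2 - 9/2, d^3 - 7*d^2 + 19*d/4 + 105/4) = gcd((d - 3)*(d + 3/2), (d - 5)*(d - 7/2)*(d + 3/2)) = d + 3/2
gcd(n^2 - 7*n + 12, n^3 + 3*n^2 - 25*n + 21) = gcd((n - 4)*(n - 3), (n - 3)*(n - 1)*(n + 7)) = n - 3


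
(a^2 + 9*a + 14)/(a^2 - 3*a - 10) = (a + 7)/(a - 5)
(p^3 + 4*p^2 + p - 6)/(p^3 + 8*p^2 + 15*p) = (p^2 + p - 2)/(p*(p + 5))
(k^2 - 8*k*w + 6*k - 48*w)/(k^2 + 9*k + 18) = (k - 8*w)/(k + 3)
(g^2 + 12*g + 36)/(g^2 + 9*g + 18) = (g + 6)/(g + 3)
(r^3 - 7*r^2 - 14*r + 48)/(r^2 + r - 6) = r - 8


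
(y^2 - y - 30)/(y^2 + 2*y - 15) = (y - 6)/(y - 3)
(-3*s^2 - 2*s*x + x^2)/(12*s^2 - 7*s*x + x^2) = (s + x)/(-4*s + x)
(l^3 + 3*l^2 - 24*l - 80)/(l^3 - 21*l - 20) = (l + 4)/(l + 1)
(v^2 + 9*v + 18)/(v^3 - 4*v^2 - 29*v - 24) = (v + 6)/(v^2 - 7*v - 8)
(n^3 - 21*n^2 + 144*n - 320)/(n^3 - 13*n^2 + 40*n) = (n - 8)/n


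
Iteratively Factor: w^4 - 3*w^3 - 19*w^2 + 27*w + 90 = (w + 2)*(w^3 - 5*w^2 - 9*w + 45) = (w - 5)*(w + 2)*(w^2 - 9) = (w - 5)*(w - 3)*(w + 2)*(w + 3)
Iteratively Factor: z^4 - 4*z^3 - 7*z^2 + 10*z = (z)*(z^3 - 4*z^2 - 7*z + 10) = z*(z - 1)*(z^2 - 3*z - 10) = z*(z - 5)*(z - 1)*(z + 2)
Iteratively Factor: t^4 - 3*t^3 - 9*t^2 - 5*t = (t + 1)*(t^3 - 4*t^2 - 5*t) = t*(t + 1)*(t^2 - 4*t - 5) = t*(t + 1)^2*(t - 5)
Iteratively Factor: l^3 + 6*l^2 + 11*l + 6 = (l + 1)*(l^2 + 5*l + 6) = (l + 1)*(l + 2)*(l + 3)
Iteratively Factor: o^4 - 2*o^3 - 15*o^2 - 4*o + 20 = (o + 2)*(o^3 - 4*o^2 - 7*o + 10) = (o + 2)^2*(o^2 - 6*o + 5) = (o - 5)*(o + 2)^2*(o - 1)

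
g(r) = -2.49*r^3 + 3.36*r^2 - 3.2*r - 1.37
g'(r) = -7.47*r^2 + 6.72*r - 3.2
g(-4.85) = 377.26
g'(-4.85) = -211.51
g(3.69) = -92.53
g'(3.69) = -80.12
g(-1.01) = 7.85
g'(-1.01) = -17.61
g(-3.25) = 130.00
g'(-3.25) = -103.94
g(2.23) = -19.41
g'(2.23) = -25.36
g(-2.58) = 72.01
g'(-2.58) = -70.26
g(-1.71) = 26.38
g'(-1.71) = -36.53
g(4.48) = -172.16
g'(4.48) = -123.02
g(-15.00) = 9206.38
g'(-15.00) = -1784.75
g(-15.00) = 9206.38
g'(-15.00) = -1784.75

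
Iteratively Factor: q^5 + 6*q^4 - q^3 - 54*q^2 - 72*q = (q + 4)*(q^4 + 2*q^3 - 9*q^2 - 18*q) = (q + 2)*(q + 4)*(q^3 - 9*q) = (q + 2)*(q + 3)*(q + 4)*(q^2 - 3*q) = q*(q + 2)*(q + 3)*(q + 4)*(q - 3)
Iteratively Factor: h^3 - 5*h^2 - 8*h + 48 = (h + 3)*(h^2 - 8*h + 16) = (h - 4)*(h + 3)*(h - 4)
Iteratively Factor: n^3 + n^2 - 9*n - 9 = (n - 3)*(n^2 + 4*n + 3) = (n - 3)*(n + 1)*(n + 3)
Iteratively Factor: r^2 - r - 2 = (r + 1)*(r - 2)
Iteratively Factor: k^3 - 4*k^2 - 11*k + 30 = (k - 5)*(k^2 + k - 6) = (k - 5)*(k - 2)*(k + 3)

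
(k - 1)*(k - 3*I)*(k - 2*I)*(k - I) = k^4 - k^3 - 6*I*k^3 - 11*k^2 + 6*I*k^2 + 11*k + 6*I*k - 6*I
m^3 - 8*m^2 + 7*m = m*(m - 7)*(m - 1)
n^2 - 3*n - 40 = (n - 8)*(n + 5)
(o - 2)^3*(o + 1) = o^4 - 5*o^3 + 6*o^2 + 4*o - 8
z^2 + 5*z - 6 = (z - 1)*(z + 6)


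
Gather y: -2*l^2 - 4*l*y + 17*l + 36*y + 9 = -2*l^2 + 17*l + y*(36 - 4*l) + 9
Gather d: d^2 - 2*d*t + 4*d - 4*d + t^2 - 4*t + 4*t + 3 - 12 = d^2 - 2*d*t + t^2 - 9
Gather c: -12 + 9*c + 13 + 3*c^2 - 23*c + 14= 3*c^2 - 14*c + 15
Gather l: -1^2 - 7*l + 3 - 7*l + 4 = 6 - 14*l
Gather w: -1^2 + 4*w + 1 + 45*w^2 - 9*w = 45*w^2 - 5*w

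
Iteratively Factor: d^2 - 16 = (d + 4)*(d - 4)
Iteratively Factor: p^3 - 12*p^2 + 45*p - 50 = (p - 5)*(p^2 - 7*p + 10) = (p - 5)^2*(p - 2)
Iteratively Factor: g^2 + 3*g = (g + 3)*(g)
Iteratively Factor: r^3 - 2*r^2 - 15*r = (r)*(r^2 - 2*r - 15) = r*(r - 5)*(r + 3)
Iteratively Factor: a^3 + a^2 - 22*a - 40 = (a - 5)*(a^2 + 6*a + 8) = (a - 5)*(a + 4)*(a + 2)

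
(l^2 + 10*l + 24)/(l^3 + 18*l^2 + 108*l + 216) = (l + 4)/(l^2 + 12*l + 36)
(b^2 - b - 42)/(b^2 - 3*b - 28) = (b + 6)/(b + 4)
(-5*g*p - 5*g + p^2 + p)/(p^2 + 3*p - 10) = (-5*g*p - 5*g + p^2 + p)/(p^2 + 3*p - 10)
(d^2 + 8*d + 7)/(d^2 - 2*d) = (d^2 + 8*d + 7)/(d*(d - 2))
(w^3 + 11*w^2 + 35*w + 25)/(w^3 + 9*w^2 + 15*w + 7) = (w^2 + 10*w + 25)/(w^2 + 8*w + 7)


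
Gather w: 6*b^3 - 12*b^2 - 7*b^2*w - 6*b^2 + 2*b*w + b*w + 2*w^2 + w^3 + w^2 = 6*b^3 - 18*b^2 + w^3 + 3*w^2 + w*(-7*b^2 + 3*b)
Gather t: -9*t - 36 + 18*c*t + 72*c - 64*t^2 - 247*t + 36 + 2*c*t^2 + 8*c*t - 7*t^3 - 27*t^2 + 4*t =72*c - 7*t^3 + t^2*(2*c - 91) + t*(26*c - 252)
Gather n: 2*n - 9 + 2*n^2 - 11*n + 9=2*n^2 - 9*n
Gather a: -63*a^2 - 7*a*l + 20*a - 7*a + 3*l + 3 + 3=-63*a^2 + a*(13 - 7*l) + 3*l + 6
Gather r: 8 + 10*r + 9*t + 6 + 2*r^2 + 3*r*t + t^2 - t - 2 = 2*r^2 + r*(3*t + 10) + t^2 + 8*t + 12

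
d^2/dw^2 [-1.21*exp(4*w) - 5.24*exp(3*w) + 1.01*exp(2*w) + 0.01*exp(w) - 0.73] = (-19.36*exp(3*w) - 47.16*exp(2*w) + 4.04*exp(w) + 0.01)*exp(w)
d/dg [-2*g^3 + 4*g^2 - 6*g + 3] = -6*g^2 + 8*g - 6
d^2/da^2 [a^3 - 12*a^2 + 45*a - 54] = 6*a - 24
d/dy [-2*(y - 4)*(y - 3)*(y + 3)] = -6*y^2 + 16*y + 18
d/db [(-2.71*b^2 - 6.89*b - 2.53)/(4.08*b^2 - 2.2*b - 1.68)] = (34.0732*b^2 + 29.7504*b + 6.0092)/(16.6464*b^4 - 17.952*b^3 - 8.8688*b^2 + 7.392*b + 2.8224)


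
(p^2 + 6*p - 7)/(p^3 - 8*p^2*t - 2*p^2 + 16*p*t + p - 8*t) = (p + 7)/(p^2 - 8*p*t - p + 8*t)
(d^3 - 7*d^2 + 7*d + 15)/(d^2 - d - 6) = (d^2 - 4*d - 5)/(d + 2)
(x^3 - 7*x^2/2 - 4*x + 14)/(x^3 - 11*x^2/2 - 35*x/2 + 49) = (2*x^2 - 3*x - 14)/(2*x^2 - 7*x - 49)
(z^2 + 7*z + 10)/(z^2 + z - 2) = (z + 5)/(z - 1)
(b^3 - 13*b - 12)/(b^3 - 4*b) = (b^3 - 13*b - 12)/(b*(b^2 - 4))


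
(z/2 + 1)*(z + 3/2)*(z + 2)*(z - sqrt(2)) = z^4/2 - sqrt(2)*z^3/2 + 11*z^3/4 - 11*sqrt(2)*z^2/4 + 5*z^2 - 5*sqrt(2)*z + 3*z - 3*sqrt(2)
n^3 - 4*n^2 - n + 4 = (n - 4)*(n - 1)*(n + 1)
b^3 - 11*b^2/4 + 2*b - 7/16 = (b - 7/4)*(b - 1/2)^2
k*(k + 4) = k^2 + 4*k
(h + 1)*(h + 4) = h^2 + 5*h + 4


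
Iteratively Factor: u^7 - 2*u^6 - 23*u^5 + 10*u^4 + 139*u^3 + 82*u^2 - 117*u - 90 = (u - 5)*(u^6 + 3*u^5 - 8*u^4 - 30*u^3 - 11*u^2 + 27*u + 18) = (u - 5)*(u - 1)*(u^5 + 4*u^4 - 4*u^3 - 34*u^2 - 45*u - 18) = (u - 5)*(u - 1)*(u + 3)*(u^4 + u^3 - 7*u^2 - 13*u - 6) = (u - 5)*(u - 1)*(u + 1)*(u + 3)*(u^3 - 7*u - 6) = (u - 5)*(u - 3)*(u - 1)*(u + 1)*(u + 3)*(u^2 + 3*u + 2) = (u - 5)*(u - 3)*(u - 1)*(u + 1)^2*(u + 3)*(u + 2)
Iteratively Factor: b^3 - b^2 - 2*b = (b)*(b^2 - b - 2) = b*(b - 2)*(b + 1)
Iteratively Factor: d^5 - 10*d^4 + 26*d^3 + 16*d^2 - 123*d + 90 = (d - 3)*(d^4 - 7*d^3 + 5*d^2 + 31*d - 30) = (d - 3)*(d + 2)*(d^3 - 9*d^2 + 23*d - 15) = (d - 3)^2*(d + 2)*(d^2 - 6*d + 5) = (d - 3)^2*(d - 1)*(d + 2)*(d - 5)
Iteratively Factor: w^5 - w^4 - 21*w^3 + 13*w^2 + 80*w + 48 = (w - 4)*(w^4 + 3*w^3 - 9*w^2 - 23*w - 12) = (w - 4)*(w + 1)*(w^3 + 2*w^2 - 11*w - 12) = (w - 4)*(w + 1)*(w + 4)*(w^2 - 2*w - 3) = (w - 4)*(w - 3)*(w + 1)*(w + 4)*(w + 1)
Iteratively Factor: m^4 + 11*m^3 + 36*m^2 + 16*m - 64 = (m + 4)*(m^3 + 7*m^2 + 8*m - 16) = (m + 4)^2*(m^2 + 3*m - 4) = (m - 1)*(m + 4)^2*(m + 4)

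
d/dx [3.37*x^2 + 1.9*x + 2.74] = 6.74*x + 1.9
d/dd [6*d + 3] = 6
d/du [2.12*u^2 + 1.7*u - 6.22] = 4.24*u + 1.7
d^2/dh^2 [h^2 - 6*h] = 2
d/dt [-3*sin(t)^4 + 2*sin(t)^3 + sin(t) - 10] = (-12*sin(t)^3 + 6*sin(t)^2 + 1)*cos(t)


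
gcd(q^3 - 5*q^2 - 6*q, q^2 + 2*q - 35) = 1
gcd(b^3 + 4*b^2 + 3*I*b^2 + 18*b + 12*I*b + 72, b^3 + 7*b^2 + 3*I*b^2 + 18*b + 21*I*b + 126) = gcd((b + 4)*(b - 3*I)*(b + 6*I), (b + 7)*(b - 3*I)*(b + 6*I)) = b^2 + 3*I*b + 18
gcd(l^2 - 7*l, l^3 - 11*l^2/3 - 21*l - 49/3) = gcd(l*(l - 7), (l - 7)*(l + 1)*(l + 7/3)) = l - 7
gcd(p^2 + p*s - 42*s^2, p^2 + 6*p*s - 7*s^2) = p + 7*s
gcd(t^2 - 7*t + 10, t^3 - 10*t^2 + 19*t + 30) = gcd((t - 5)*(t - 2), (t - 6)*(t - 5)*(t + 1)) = t - 5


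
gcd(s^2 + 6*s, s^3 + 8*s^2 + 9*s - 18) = s + 6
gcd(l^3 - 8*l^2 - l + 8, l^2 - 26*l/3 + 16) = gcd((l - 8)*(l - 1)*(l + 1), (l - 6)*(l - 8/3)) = 1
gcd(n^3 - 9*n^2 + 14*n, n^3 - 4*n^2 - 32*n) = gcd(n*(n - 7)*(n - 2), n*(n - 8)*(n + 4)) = n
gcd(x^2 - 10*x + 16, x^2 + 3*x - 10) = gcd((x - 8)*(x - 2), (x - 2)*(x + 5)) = x - 2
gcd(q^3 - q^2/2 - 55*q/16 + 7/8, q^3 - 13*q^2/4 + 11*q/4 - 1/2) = q^2 - 9*q/4 + 1/2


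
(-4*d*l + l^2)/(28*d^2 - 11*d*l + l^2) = -l/(7*d - l)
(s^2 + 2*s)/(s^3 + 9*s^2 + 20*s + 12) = s/(s^2 + 7*s + 6)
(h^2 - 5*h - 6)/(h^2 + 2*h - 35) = (h^2 - 5*h - 6)/(h^2 + 2*h - 35)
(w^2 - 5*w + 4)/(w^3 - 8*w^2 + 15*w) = (w^2 - 5*w + 4)/(w*(w^2 - 8*w + 15))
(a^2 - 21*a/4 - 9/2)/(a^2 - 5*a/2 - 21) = (4*a + 3)/(2*(2*a + 7))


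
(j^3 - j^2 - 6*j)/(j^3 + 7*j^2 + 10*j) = (j - 3)/(j + 5)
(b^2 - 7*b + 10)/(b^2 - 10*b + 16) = (b - 5)/(b - 8)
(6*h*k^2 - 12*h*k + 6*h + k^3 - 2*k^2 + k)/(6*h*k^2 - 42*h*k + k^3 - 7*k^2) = (k^2 - 2*k + 1)/(k*(k - 7))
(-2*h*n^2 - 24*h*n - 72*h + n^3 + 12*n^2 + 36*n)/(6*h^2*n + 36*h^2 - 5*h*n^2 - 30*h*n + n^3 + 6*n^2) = (-n - 6)/(3*h - n)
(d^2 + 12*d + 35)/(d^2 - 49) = (d + 5)/(d - 7)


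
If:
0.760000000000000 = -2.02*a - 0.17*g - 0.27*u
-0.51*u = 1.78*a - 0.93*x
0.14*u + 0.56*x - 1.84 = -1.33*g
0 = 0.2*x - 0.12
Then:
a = -1.08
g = 0.62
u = 4.85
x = 0.60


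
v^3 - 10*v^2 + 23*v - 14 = (v - 7)*(v - 2)*(v - 1)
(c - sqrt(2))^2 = c^2 - 2*sqrt(2)*c + 2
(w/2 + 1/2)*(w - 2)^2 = w^3/2 - 3*w^2/2 + 2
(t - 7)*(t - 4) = t^2 - 11*t + 28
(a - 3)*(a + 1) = a^2 - 2*a - 3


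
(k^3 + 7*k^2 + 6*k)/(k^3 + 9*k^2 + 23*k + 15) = k*(k + 6)/(k^2 + 8*k + 15)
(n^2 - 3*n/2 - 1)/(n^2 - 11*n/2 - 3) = (n - 2)/(n - 6)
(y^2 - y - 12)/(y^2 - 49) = (y^2 - y - 12)/(y^2 - 49)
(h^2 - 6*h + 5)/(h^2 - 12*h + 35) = (h - 1)/(h - 7)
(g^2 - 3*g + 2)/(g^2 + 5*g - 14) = (g - 1)/(g + 7)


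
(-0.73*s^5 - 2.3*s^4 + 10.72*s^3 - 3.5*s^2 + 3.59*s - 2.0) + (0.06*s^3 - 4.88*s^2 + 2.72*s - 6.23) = -0.73*s^5 - 2.3*s^4 + 10.78*s^3 - 8.38*s^2 + 6.31*s - 8.23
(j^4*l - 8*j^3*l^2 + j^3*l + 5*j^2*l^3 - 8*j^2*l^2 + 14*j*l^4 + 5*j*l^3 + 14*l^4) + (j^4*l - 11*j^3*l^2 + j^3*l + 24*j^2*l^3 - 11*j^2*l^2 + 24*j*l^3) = 2*j^4*l - 19*j^3*l^2 + 2*j^3*l + 29*j^2*l^3 - 19*j^2*l^2 + 14*j*l^4 + 29*j*l^3 + 14*l^4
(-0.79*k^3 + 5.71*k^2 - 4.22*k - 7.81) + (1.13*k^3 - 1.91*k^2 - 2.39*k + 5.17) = 0.34*k^3 + 3.8*k^2 - 6.61*k - 2.64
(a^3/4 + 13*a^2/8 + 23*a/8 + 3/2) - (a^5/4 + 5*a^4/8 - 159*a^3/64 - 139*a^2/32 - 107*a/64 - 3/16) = -a^5/4 - 5*a^4/8 + 175*a^3/64 + 191*a^2/32 + 291*a/64 + 27/16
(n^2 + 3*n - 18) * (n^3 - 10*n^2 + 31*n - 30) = n^5 - 7*n^4 - 17*n^3 + 243*n^2 - 648*n + 540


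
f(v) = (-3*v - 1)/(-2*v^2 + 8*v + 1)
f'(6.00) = -0.44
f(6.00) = 0.83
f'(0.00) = 5.00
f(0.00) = -1.00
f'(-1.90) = -0.02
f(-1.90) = -0.22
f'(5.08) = -1.71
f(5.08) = 1.63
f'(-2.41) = -0.02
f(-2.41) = -0.21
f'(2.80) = -0.89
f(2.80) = -1.22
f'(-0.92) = 0.06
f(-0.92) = -0.22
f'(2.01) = -0.34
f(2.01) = -0.78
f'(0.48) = 0.09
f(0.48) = -0.56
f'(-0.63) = 0.22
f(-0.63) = -0.18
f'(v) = (-3*v - 1)*(4*v - 8)/(-2*v^2 + 8*v + 1)^2 - 3/(-2*v^2 + 8*v + 1) = (-6*v^2 - 4*v + 5)/(4*v^4 - 32*v^3 + 60*v^2 + 16*v + 1)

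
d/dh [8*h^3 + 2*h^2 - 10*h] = 24*h^2 + 4*h - 10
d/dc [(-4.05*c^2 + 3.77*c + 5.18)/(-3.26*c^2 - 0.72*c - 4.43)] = (15.2062*c^2 + 69.6566*c - 12.9715)/(10.6276*c^4 + 4.6944*c^3 + 29.402*c^2 + 6.3792*c + 19.6249)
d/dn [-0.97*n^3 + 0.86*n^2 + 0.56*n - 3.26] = -2.91*n^2 + 1.72*n + 0.56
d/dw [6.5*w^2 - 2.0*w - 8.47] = 13.0*w - 2.0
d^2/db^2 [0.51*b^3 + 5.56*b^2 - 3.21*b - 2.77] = 3.06*b + 11.12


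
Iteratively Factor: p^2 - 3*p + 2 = (p - 2)*(p - 1)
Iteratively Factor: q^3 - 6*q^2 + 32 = (q - 4)*(q^2 - 2*q - 8) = (q - 4)^2*(q + 2)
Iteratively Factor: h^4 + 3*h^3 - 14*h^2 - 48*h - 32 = (h - 4)*(h^3 + 7*h^2 + 14*h + 8) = (h - 4)*(h + 1)*(h^2 + 6*h + 8) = (h - 4)*(h + 1)*(h + 4)*(h + 2)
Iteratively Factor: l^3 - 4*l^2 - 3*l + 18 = (l - 3)*(l^2 - l - 6) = (l - 3)^2*(l + 2)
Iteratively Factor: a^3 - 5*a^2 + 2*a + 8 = (a - 4)*(a^2 - a - 2) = (a - 4)*(a - 2)*(a + 1)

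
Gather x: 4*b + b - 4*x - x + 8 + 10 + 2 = 5*b - 5*x + 20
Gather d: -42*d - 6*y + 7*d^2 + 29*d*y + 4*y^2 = 7*d^2 + d*(29*y - 42) + 4*y^2 - 6*y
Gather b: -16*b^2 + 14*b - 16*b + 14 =-16*b^2 - 2*b + 14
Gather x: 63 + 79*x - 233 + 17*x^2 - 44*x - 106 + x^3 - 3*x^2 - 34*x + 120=x^3 + 14*x^2 + x - 156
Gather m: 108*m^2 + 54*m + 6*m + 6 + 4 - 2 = 108*m^2 + 60*m + 8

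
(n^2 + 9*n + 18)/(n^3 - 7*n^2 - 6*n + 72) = (n + 6)/(n^2 - 10*n + 24)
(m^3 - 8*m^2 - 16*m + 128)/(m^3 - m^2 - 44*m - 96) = (m - 4)/(m + 3)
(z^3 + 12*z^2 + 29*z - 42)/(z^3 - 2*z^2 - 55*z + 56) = (z + 6)/(z - 8)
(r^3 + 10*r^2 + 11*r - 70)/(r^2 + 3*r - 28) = (r^2 + 3*r - 10)/(r - 4)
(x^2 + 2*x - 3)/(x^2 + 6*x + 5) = (x^2 + 2*x - 3)/(x^2 + 6*x + 5)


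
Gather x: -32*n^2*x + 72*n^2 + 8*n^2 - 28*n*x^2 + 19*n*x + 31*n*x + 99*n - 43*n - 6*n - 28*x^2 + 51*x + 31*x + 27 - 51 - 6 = 80*n^2 + 50*n + x^2*(-28*n - 28) + x*(-32*n^2 + 50*n + 82) - 30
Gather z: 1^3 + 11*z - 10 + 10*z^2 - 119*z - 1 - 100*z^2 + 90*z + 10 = -90*z^2 - 18*z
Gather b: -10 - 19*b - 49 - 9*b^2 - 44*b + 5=-9*b^2 - 63*b - 54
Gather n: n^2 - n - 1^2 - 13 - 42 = n^2 - n - 56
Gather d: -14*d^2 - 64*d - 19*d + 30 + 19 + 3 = -14*d^2 - 83*d + 52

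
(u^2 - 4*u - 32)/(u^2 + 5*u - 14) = (u^2 - 4*u - 32)/(u^2 + 5*u - 14)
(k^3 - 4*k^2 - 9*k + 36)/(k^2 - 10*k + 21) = (k^2 - k - 12)/(k - 7)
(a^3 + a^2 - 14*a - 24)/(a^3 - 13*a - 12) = (a + 2)/(a + 1)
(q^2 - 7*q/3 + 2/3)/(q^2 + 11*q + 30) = (3*q^2 - 7*q + 2)/(3*(q^2 + 11*q + 30))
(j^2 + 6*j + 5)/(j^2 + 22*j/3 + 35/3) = 3*(j + 1)/(3*j + 7)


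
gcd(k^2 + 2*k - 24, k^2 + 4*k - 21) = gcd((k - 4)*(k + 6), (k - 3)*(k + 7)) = 1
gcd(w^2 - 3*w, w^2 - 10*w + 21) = w - 3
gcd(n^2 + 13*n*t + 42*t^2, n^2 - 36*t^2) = n + 6*t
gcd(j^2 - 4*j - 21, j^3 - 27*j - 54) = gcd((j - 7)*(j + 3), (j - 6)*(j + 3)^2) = j + 3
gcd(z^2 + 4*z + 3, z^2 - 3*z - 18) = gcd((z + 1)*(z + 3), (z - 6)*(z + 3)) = z + 3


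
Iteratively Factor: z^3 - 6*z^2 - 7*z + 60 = (z - 5)*(z^2 - z - 12) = (z - 5)*(z + 3)*(z - 4)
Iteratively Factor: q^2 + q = (q + 1)*(q)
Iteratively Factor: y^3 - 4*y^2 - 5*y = (y - 5)*(y^2 + y) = (y - 5)*(y + 1)*(y)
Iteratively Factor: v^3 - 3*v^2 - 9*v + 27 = (v + 3)*(v^2 - 6*v + 9) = (v - 3)*(v + 3)*(v - 3)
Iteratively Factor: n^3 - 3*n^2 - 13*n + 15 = (n - 1)*(n^2 - 2*n - 15) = (n - 1)*(n + 3)*(n - 5)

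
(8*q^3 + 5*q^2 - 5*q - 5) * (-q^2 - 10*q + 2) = -8*q^5 - 85*q^4 - 29*q^3 + 65*q^2 + 40*q - 10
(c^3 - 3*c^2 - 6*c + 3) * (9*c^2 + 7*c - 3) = 9*c^5 - 20*c^4 - 78*c^3 - 6*c^2 + 39*c - 9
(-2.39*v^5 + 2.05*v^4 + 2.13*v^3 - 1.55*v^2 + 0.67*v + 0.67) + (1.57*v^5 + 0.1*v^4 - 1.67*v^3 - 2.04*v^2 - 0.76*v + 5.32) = -0.82*v^5 + 2.15*v^4 + 0.46*v^3 - 3.59*v^2 - 0.09*v + 5.99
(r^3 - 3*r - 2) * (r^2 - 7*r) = r^5 - 7*r^4 - 3*r^3 + 19*r^2 + 14*r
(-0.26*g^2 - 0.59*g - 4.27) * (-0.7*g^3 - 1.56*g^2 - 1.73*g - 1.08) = 0.182*g^5 + 0.8186*g^4 + 4.3592*g^3 + 7.9627*g^2 + 8.0243*g + 4.6116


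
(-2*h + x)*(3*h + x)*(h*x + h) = -6*h^3*x - 6*h^3 + h^2*x^2 + h^2*x + h*x^3 + h*x^2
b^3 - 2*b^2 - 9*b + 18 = (b - 3)*(b - 2)*(b + 3)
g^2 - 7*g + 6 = (g - 6)*(g - 1)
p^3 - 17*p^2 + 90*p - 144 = (p - 8)*(p - 6)*(p - 3)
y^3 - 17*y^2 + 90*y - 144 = (y - 8)*(y - 6)*(y - 3)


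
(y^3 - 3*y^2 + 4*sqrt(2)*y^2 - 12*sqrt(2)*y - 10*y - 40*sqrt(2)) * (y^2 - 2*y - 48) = y^5 - 5*y^4 + 4*sqrt(2)*y^4 - 52*y^3 - 20*sqrt(2)*y^3 - 208*sqrt(2)*y^2 + 164*y^2 + 480*y + 656*sqrt(2)*y + 1920*sqrt(2)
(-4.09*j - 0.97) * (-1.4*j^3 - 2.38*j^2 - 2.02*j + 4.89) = 5.726*j^4 + 11.0922*j^3 + 10.5704*j^2 - 18.0407*j - 4.7433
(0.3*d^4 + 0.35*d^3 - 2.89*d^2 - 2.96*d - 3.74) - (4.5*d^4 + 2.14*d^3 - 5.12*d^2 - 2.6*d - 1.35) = -4.2*d^4 - 1.79*d^3 + 2.23*d^2 - 0.36*d - 2.39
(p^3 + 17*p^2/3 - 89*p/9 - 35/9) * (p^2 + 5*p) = p^5 + 32*p^4/3 + 166*p^3/9 - 160*p^2/3 - 175*p/9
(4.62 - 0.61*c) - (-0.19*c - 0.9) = 5.52 - 0.42*c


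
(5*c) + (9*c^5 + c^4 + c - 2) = 9*c^5 + c^4 + 6*c - 2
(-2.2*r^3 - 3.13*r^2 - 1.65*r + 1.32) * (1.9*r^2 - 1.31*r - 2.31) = -4.18*r^5 - 3.065*r^4 + 6.0473*r^3 + 11.8998*r^2 + 2.0823*r - 3.0492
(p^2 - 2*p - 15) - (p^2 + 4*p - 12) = -6*p - 3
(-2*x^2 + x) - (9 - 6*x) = -2*x^2 + 7*x - 9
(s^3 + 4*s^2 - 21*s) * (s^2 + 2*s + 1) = s^5 + 6*s^4 - 12*s^3 - 38*s^2 - 21*s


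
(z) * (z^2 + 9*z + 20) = z^3 + 9*z^2 + 20*z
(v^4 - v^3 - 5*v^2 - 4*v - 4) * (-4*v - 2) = -4*v^5 + 2*v^4 + 22*v^3 + 26*v^2 + 24*v + 8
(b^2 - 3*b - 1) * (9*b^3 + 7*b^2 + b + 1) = 9*b^5 - 20*b^4 - 29*b^3 - 9*b^2 - 4*b - 1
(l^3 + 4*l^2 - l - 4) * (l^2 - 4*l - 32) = l^5 - 49*l^3 - 128*l^2 + 48*l + 128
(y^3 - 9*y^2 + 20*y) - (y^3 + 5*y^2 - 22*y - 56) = -14*y^2 + 42*y + 56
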